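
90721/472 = 90721/472 = 192.21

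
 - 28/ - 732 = 7/183 = 0.04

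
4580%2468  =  2112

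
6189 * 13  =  80457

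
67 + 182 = 249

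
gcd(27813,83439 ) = 27813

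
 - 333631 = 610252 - 943883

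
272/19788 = 4/291  =  0.01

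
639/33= 213/11 =19.36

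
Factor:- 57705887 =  - 1637^1*35251^1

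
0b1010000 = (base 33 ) 2e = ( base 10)80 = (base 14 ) 5A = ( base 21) 3H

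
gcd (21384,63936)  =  216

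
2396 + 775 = 3171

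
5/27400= 1/5480 = 0.00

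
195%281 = 195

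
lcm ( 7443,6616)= 59544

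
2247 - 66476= -64229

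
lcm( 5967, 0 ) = 0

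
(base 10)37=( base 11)34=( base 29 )18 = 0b100101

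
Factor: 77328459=3^3*13^1 * 151^1 * 1459^1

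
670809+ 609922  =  1280731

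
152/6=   25+1/3 = 25.33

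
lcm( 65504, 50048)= 4454272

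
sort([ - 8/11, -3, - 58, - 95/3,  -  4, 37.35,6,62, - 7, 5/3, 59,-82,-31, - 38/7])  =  [-82, - 58, - 95/3,-31, - 7, - 38/7, - 4,- 3,  -  8/11, 5/3,6, 37.35, 59, 62] 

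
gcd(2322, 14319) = 387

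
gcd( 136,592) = 8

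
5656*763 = 4315528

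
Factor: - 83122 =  -2^1 * 13^1*23^1*139^1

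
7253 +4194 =11447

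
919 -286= 633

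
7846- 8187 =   -  341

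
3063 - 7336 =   -  4273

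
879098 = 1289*682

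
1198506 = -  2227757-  - 3426263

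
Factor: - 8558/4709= - 2^1*11^1*17^( - 1 )*277^( -1 )*389^1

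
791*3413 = 2699683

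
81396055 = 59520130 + 21875925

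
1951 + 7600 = 9551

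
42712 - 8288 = 34424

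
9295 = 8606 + 689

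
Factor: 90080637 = 3^1*17^1*31^1*227^1*251^1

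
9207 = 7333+1874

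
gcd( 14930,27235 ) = 5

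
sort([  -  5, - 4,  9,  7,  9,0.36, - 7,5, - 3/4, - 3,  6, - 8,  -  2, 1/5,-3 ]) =[-8, - 7, - 5, - 4, - 3, - 3, - 2, - 3/4,1/5,0.36, 5, 6,7, 9,  9]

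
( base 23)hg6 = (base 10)9367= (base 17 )1f70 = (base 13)4357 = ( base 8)22227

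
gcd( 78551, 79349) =1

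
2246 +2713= 4959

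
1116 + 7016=8132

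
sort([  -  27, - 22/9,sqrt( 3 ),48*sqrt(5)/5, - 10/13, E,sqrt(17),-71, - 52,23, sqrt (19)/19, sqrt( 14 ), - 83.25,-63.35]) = [ - 83.25, - 71, - 63.35,-52, - 27, - 22/9,-10/13, sqrt(19 ) /19, sqrt(3 )  ,  E, sqrt(14 ), sqrt( 17),48*sqrt(5)/5, 23] 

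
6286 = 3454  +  2832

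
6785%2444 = 1897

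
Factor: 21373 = 11^1*29^1*67^1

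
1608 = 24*67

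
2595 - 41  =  2554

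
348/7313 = 348/7313 = 0.05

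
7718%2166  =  1220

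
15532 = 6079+9453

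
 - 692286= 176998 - 869284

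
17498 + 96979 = 114477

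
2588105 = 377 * 6865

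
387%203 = 184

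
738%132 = 78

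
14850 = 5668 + 9182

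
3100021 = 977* 3173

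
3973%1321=10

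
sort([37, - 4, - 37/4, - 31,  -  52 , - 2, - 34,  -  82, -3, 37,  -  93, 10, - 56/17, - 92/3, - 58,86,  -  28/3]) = [-93,-82, - 58,-52 , - 34,- 31,-92/3,-28/3, - 37/4,  -  4, - 56/17, - 3, - 2, 10, 37, 37, 86]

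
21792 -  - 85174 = 106966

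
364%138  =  88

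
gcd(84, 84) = 84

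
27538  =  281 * 98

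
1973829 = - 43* ( - 45903) 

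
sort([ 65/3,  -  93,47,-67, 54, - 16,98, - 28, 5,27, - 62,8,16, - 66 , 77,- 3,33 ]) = [ - 93, - 67, - 66,  -  62, - 28 , - 16, - 3, 5,8,16, 65/3,  27, 33 , 47,54,77,98]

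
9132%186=18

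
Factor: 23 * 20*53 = 24380  =  2^2*5^1 * 23^1 * 53^1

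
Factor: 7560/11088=15/22 = 2^( - 1 )*3^1*5^1*11^ (-1)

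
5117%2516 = 85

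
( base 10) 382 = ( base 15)1a7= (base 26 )ei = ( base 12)27A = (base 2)101111110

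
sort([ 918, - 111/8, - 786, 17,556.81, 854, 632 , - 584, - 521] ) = [ - 786, - 584, - 521,  -  111/8,17 , 556.81, 632,854,  918] 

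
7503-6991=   512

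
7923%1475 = 548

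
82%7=5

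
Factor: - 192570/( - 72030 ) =7^( - 2)*131^1 = 131/49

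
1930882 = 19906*97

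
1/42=1/42 =0.02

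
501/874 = 501/874 = 0.57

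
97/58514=97/58514 =0.00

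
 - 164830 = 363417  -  528247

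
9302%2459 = 1925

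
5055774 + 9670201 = 14725975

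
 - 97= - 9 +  - 88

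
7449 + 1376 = 8825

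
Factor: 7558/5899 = 2^1 *17^( - 1) *347^( - 1)*3779^1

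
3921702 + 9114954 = 13036656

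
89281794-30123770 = 59158024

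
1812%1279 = 533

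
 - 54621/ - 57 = 18207/19 = 958.26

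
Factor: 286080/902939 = 2^7*3^1*5^1*149^1 * 449^( - 1)*2011^( - 1) 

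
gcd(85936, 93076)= 4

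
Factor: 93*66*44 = 2^3*3^2*  11^2*31^1= 270072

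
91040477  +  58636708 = 149677185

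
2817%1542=1275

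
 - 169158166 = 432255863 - 601414029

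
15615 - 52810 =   -  37195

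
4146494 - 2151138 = 1995356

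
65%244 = 65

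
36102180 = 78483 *460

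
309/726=103/242 = 0.43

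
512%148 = 68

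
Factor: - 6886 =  - 2^1*11^1 * 313^1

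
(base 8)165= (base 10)117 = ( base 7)225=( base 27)49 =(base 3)11100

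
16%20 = 16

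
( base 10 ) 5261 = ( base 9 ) 7185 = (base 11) 3A53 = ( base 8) 12215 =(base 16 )148D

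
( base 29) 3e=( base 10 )101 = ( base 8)145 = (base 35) 2v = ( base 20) 51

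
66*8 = 528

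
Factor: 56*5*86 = 2^4*5^1*7^1*43^1 = 24080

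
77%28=21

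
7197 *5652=40677444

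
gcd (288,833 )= 1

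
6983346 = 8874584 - 1891238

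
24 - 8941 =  - 8917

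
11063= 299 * 37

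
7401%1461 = 96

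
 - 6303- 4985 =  -11288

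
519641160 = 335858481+183782679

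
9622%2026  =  1518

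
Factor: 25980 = 2^2*3^1*5^1 *433^1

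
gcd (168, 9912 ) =168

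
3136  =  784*4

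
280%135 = 10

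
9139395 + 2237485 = 11376880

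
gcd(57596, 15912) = 68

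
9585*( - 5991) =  - 57423735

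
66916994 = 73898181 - 6981187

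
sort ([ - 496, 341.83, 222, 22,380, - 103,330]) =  [ - 496, - 103, 22,222, 330, 341.83, 380 ] 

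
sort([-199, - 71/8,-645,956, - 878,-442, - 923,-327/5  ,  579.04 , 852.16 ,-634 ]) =[-923,-878, -645, - 634, - 442, - 199,- 327/5,-71/8,579.04,852.16, 956]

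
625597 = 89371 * 7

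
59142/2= 29571 = 29571.00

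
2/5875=2/5875 =0.00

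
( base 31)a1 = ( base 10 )311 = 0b100110111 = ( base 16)137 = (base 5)2221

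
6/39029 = 6/39029 = 0.00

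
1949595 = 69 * 28255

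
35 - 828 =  - 793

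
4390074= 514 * 8541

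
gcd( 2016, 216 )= 72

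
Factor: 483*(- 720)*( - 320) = 2^10*3^3*5^2* 7^1*23^1= 111283200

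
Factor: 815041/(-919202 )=-2^( - 1 )*197^(- 1)*397^1 * 2053^1*2333^(  -  1 )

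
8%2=0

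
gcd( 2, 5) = 1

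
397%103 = 88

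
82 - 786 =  - 704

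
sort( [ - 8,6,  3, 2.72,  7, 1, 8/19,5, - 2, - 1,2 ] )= [ - 8, - 2, - 1,8/19, 1,2 , 2.72, 3,  5,  6, 7 ] 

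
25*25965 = 649125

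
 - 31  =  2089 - 2120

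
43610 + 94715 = 138325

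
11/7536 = 11/7536 = 0.00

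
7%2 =1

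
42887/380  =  112 + 327/380 =112.86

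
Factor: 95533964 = 2^2 *3907^1*6113^1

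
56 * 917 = 51352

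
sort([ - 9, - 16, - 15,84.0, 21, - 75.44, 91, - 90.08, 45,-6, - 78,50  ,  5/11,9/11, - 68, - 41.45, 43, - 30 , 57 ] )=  [ - 90.08, - 78, - 75.44,-68,-41.45 , - 30, - 16, - 15, - 9, - 6, 5/11,  9/11,21,43,45, 50,57,84.0,91]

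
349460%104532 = 35864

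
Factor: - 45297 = - 3^2 * 7^1 * 719^1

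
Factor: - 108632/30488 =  - 103^( - 1)*367^1 = - 367/103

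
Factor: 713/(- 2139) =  - 1/3 = - 3^( - 1)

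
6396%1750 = 1146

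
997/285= 997/285   =  3.50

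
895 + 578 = 1473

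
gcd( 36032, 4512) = 32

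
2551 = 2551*1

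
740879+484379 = 1225258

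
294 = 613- 319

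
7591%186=151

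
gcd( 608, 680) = 8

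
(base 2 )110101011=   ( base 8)653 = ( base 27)fm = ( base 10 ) 427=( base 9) 524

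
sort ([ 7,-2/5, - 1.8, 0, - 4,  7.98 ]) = [- 4, - 1.8, - 2/5, 0,7,  7.98 ]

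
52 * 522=27144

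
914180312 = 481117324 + 433062988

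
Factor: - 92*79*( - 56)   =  2^5*7^1*23^1*79^1= 407008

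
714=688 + 26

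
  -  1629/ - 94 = 17 + 31/94 = 17.33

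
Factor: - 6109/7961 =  - 19^(-1)*41^1*149^1*419^(  -  1 )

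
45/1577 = 45/1577 = 0.03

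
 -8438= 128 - 8566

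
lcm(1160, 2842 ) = 56840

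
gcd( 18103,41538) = 43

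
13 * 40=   520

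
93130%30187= 2569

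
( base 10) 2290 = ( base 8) 4362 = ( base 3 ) 10010211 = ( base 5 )33130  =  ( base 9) 3124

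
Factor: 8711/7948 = 2^( - 2) * 31^1*281^1* 1987^( - 1)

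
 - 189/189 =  - 1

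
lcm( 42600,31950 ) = 127800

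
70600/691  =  70600/691  =  102.17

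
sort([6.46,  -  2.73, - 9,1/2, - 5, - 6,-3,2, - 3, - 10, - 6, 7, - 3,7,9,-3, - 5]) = [ - 10, - 9, - 6, - 6, - 5, - 5, - 3, - 3, - 3, - 3, - 2.73,  1/2,  2,6.46, 7,7,9] 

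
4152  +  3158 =7310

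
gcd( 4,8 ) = 4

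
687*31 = 21297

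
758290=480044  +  278246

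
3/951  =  1/317 =0.00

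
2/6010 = 1/3005= 0.00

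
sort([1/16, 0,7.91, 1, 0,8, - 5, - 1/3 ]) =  [ -5, - 1/3,0,0,1/16,1,7.91 , 8 ] 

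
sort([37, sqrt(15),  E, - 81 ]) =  [  -  81,E, sqrt( 15 ), 37]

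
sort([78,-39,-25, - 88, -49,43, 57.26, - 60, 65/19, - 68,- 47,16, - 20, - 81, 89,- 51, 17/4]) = [ - 88, - 81, - 68,-60,- 51, - 49  ,-47, -39, - 25, - 20  ,  65/19,17/4,16,43,57.26,78,  89]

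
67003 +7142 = 74145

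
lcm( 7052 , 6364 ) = 260924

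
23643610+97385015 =121028625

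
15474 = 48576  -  33102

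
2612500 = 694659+1917841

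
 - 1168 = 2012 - 3180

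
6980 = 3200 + 3780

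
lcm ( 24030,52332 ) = 2354940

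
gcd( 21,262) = 1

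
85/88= 85/88  =  0.97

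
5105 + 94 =5199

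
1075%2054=1075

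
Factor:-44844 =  - 2^2*  3^1*37^1*101^1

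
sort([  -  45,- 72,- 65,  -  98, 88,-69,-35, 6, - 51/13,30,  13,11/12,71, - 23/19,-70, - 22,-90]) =[ - 98,  -  90,-72,-70,-69, - 65,-45,  -  35,-22 , - 51/13, - 23/19,11/12, 6,13,30,71,88 ] 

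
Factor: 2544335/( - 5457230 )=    - 2^( -1)* 508867^1* 545723^ (- 1) = - 508867/1091446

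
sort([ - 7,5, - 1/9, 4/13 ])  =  [ - 7, - 1/9, 4/13,5]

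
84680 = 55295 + 29385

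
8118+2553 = 10671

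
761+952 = 1713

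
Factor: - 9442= - 2^1*4721^1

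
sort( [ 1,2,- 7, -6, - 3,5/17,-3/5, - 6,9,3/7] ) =[ - 7, - 6,  -  6,  -  3, - 3/5,5/17, 3/7, 1 , 2,9]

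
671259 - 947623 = -276364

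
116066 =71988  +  44078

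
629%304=21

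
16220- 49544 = -33324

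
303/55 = 5 + 28/55 = 5.51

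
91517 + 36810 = 128327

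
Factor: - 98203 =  - 7^1 * 14029^1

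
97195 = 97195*1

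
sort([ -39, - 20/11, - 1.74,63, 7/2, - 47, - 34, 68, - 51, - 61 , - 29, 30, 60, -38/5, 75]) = [ - 61, - 51 ,  -  47, - 39, - 34, - 29, - 38/5, - 20/11, - 1.74,7/2, 30, 60,  63, 68, 75]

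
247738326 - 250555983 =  - 2817657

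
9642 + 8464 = 18106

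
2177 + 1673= 3850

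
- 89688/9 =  - 29896/3 = -9965.33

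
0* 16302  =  0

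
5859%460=339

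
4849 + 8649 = 13498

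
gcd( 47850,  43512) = 6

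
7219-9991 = - 2772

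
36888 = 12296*3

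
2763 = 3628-865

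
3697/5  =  3697/5=739.40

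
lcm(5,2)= 10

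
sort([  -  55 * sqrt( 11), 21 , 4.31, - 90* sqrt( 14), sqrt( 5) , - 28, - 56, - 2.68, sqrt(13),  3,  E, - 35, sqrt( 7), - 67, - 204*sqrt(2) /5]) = [ - 90*sqrt(14 ), - 55*sqrt( 11 ),- 67, - 204 * sqrt( 2) /5, - 56, - 35, - 28, - 2.68, sqrt(5), sqrt ( 7),E,3,  sqrt(13),4.31, 21]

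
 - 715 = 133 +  - 848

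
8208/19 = 432 = 432.00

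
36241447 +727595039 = 763836486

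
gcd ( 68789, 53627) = 7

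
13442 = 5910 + 7532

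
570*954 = 543780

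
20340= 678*30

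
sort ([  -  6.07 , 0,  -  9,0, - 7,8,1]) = [ - 9, - 7, - 6.07,0, 0,1, 8] 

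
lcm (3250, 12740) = 318500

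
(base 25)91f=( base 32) 5H1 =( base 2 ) 1011000100001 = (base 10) 5665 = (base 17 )12A4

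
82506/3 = 27502 = 27502.00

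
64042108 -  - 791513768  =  855555876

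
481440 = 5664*85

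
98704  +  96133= 194837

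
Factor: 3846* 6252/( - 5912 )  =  -3^2*521^1*641^1*739^( - 1 ) = - 3005649/739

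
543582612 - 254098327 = 289484285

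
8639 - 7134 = 1505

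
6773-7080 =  - 307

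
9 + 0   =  9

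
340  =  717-377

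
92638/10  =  46319/5 = 9263.80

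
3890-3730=160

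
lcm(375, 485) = 36375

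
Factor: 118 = 2^1*59^1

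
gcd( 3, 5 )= 1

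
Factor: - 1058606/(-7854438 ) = 529303/3927219 = 3^ ( - 1 ) * 179^1* 2957^1*1309073^( - 1 )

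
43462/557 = 43462/557 = 78.03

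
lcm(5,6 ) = 30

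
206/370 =103/185 =0.56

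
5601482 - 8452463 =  - 2850981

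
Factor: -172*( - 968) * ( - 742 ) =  - 123540032=- 2^6*7^1 * 11^2*43^1*53^1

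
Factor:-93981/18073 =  - 3^1*11^( - 1 )*31^( - 1 )*53^( - 1 )*31327^1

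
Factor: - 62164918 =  - 2^1*31082459^1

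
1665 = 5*333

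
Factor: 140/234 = 2^1*3^(-2 )*5^1*7^1*13^(- 1) = 70/117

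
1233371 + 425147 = 1658518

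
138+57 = 195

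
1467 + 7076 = 8543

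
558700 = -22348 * ( - 25 ) 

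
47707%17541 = 12625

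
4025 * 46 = 185150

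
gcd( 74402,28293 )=1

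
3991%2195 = 1796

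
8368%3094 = 2180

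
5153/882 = 5153/882 = 5.84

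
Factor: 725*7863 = 3^1*5^2*29^1*2621^1 = 5700675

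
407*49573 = 20176211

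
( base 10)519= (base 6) 2223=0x207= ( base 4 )20013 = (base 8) 1007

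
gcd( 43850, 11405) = 5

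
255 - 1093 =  -838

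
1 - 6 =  - 5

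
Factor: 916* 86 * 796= 2^5 * 43^1*199^1*229^1 = 62705696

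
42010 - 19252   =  22758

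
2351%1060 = 231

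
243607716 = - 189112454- - 432720170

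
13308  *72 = 958176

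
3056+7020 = 10076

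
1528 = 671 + 857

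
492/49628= 123/12407 =0.01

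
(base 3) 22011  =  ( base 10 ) 220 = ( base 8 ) 334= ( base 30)7A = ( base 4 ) 3130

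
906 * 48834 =44243604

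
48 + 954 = 1002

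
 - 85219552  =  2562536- 87782088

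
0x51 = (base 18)49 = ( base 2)1010001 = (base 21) 3i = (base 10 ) 81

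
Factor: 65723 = 7^1*41^1*229^1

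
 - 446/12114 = -223/6057 = - 0.04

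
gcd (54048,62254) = 2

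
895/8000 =179/1600=0.11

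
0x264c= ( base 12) 5810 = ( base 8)23114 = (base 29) bj2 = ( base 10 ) 9804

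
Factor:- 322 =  - 2^1*7^1*23^1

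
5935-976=4959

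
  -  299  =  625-924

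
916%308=300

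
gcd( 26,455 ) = 13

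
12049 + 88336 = 100385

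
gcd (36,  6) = 6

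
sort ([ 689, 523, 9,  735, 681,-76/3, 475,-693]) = [  -  693,-76/3, 9,475,523, 681, 689, 735] 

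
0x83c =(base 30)2A8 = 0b100000111100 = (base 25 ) 398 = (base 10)2108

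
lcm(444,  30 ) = 2220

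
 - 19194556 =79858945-99053501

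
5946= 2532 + 3414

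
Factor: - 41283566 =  - 2^1*181^1 * 114043^1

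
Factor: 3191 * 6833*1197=26099511291 = 3^2*7^1*19^1*3191^1 * 6833^1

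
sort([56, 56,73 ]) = [ 56, 56, 73]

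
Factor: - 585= - 3^2*5^1 * 13^1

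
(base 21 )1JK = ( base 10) 860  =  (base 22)1h2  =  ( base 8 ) 1534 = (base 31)rn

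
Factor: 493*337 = 166141=17^1 * 29^1*337^1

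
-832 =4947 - 5779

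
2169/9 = 241 = 241.00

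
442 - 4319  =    -  3877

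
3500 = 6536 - 3036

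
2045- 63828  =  -61783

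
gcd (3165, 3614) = 1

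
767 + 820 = 1587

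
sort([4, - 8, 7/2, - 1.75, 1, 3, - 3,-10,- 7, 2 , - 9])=[-10,  -  9, - 8,- 7, - 3,-1.75, 1,2,3,  7/2 , 4]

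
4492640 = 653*6880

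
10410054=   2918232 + 7491822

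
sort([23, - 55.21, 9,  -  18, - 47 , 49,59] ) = [ - 55.21,  -  47,-18, 9,23,49,59]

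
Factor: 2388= 2^2 * 3^1 * 199^1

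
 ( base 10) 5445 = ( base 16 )1545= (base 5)133240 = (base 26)81b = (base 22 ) B5B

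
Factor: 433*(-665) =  - 287945 = -5^1*7^1*19^1*433^1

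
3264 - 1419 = 1845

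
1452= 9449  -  7997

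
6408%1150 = 658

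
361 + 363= 724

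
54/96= 9/16 = 0.56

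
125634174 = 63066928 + 62567246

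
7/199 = 7/199 = 0.04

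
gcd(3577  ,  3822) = 49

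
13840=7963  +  5877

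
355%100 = 55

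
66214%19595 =7429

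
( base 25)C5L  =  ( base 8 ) 16736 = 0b1110111011110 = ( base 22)FHC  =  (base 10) 7646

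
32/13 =2 + 6/13 =2.46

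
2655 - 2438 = 217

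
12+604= 616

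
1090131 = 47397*23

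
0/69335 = 0 = 0.00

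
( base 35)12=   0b100101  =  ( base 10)37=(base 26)1B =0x25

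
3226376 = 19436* 166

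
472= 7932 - 7460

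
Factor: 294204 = 2^2*3^1*24517^1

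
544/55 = 9+ 49/55   =  9.89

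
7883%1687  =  1135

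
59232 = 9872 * 6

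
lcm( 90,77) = 6930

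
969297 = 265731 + 703566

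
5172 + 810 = 5982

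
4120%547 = 291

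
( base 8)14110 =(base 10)6216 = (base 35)52l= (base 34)5cs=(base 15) 1c96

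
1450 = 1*1450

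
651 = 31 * 21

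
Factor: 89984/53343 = 2^7*3^ (- 2)*19^1*37^1 * 5927^( - 1 )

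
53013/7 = 53013/7= 7573.29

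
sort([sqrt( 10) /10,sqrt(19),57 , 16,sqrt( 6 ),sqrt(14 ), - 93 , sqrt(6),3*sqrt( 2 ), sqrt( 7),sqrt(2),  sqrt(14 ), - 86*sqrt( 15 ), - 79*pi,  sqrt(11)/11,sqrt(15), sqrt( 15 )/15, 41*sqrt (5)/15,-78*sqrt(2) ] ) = [ - 86*sqrt ( 15 ), - 79*pi,-78 * sqrt ( 2), - 93, sqrt( 15)/15,sqrt (11) /11 , sqrt( 10)/10,sqrt(2), sqrt( 6),sqrt(6 ), sqrt(7) , sqrt( 14) , sqrt( 14), sqrt(15),  3*sqrt (2),sqrt( 19 ), 41*sqrt(5)/15 , 16, 57] 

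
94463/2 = 94463/2= 47231.50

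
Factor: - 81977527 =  - 2939^1*27893^1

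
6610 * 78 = 515580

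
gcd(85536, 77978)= 2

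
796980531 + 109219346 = 906199877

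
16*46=736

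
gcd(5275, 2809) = 1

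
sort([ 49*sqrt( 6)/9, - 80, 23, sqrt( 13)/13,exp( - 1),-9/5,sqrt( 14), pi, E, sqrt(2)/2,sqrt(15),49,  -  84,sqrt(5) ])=[-84, -80,-9/5,sqrt(13 )/13, exp(-1 ), sqrt( 2)/2, sqrt( 5),E,pi, sqrt(14),sqrt( 15 ), 49*sqrt( 6) /9, 23,49] 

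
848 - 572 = 276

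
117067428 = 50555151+66512277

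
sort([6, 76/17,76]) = [ 76/17, 6,  76]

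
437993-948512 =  - 510519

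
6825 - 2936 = 3889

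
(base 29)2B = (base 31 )27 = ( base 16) 45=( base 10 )69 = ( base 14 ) 4d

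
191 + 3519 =3710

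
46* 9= 414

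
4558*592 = 2698336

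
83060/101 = 822 + 38/101 = 822.38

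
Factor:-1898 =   -  2^1*13^1*73^1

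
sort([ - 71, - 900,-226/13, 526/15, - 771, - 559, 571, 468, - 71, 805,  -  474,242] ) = [ - 900, - 771,-559, - 474, - 71, - 71, - 226/13,526/15, 242,468, 571, 805]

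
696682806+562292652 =1258975458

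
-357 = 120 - 477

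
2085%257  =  29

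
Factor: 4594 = 2^1*2297^1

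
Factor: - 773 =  - 773^1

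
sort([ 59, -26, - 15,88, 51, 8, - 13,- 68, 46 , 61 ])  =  [ - 68, - 26,-15,-13, 8, 46, 51, 59, 61, 88]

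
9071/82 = 9071/82 = 110.62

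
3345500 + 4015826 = 7361326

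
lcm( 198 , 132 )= 396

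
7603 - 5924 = 1679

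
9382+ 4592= 13974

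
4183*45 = 188235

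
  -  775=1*( - 775)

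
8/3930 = 4/1965 = 0.00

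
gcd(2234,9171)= 1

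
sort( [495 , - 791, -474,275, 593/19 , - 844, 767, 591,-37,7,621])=[-844 ,- 791,  -  474, - 37,7, 593/19, 275,495,591, 621,767] 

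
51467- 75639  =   - 24172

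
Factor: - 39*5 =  - 3^1*5^1 * 13^1  =  - 195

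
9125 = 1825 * 5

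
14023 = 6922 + 7101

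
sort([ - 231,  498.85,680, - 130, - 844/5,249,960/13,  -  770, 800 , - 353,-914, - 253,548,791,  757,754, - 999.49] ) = [-999.49,-914,-770, - 353, - 253,-231, - 844/5, - 130,  960/13,249, 498.85,548,680,754,757, 791,  800]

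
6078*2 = 12156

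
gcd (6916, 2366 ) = 182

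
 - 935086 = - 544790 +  - 390296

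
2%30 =2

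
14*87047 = 1218658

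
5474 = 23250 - 17776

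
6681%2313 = 2055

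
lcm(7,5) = 35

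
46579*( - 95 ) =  - 4425005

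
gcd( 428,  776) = 4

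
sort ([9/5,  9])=[9/5, 9 ]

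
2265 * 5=11325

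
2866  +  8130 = 10996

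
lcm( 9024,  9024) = 9024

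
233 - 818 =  - 585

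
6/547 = 6/547 = 0.01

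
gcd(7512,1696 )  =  8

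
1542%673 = 196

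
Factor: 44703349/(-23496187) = -11^(-1)*13^( -1) * 164309^(-1)*44703349^1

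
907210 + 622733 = 1529943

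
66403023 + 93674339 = 160077362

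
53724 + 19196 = 72920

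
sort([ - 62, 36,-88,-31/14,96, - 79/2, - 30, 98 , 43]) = [ - 88,-62, - 79/2,  -  30  , - 31/14, 36, 43, 96,98 ] 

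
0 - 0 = 0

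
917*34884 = 31988628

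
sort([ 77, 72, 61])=[ 61,72,77]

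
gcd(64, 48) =16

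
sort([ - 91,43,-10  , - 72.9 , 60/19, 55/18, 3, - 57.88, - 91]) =[ - 91,-91, - 72.9, - 57.88, - 10,3, 55/18,60/19, 43] 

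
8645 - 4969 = 3676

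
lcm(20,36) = 180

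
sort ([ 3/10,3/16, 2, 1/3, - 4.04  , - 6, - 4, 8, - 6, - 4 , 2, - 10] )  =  [ - 10,-6, - 6, - 4.04, - 4,- 4, 3/16, 3/10, 1/3, 2, 2,8]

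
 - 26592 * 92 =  - 2446464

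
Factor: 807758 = 2^1*7^1 * 57697^1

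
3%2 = 1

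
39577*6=237462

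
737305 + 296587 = 1033892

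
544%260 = 24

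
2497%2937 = 2497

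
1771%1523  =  248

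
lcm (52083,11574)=104166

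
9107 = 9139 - 32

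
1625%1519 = 106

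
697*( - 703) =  - 489991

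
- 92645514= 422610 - 93068124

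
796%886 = 796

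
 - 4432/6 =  - 2216/3 = - 738.67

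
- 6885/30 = - 230 + 1/2 = - 229.50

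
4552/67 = 67 + 63/67=67.94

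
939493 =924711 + 14782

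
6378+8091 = 14469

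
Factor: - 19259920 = -2^4*5^1* 19^1 * 12671^1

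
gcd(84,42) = 42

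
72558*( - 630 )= -45711540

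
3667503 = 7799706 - 4132203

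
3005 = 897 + 2108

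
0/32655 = 0  =  0.00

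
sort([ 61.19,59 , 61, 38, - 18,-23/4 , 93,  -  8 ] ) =[-18, - 8, - 23/4, 38 , 59 , 61,61.19, 93] 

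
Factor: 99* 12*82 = 2^3 * 3^3 * 11^1* 41^1=97416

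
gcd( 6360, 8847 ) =3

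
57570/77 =747 + 51/77 = 747.66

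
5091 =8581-3490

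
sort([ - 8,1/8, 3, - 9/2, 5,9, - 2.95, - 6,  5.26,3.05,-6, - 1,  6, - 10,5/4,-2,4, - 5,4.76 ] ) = [ - 10,-8, - 6,- 6, - 5,  -  9/2 , - 2.95,-2,  -  1,1/8,5/4,3,  3.05, 4,4.76 , 5,5.26,6, 9 ]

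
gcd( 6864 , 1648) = 16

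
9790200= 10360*945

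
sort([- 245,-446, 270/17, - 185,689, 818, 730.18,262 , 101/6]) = [ - 446 ,-245 , - 185, 270/17 , 101/6,262 , 689,730.18,818 ] 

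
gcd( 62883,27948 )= 6987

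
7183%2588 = 2007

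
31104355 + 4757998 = 35862353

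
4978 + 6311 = 11289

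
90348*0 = 0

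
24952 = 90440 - 65488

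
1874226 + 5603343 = 7477569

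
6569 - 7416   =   - 847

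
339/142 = 339/142 = 2.39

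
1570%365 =110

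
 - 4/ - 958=2/479 = 0.00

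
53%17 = 2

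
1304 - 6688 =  - 5384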